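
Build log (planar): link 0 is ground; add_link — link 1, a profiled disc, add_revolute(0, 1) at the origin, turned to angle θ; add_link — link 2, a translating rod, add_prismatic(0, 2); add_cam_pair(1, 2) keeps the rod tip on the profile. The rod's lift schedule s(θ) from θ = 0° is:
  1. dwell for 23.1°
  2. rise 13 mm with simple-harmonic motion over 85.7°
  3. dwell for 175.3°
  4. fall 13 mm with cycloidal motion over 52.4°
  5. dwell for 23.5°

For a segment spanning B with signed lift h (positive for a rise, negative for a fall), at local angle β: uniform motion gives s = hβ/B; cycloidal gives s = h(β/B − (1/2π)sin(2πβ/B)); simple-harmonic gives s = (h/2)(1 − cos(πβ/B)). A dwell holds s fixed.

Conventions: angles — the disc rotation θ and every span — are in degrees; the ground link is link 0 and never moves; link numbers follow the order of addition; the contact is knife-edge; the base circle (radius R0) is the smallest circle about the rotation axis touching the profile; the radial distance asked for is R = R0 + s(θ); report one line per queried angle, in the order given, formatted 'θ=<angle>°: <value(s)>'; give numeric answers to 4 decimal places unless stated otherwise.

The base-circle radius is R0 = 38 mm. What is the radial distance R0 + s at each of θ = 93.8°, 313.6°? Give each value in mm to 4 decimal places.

seg 1 [0°–23.1°] dwell: s stays 0.0000
seg 2 [23.1°–108.8°] simple-harmonic, h=13: θ=93.8° here. β=70.7, B=85.7. 13/2·(1 − cos(π·0.8250)) = 12.0418 → s = 12.0418
seg 2 [23.1°–108.8°] simple-harmonic, h=13: full span → s += 13 → s = 13.0000
seg 3 [108.8°–284.1°] dwell: s stays 13.0000
seg 4 [284.1°–336.5°] cycloidal, h=-13: θ=313.6° here. β=29.5, B=52.4. -13·(0.5630 − sin(2π·0.5630)/(2π)) = -8.1162 → s = 4.8838
θ=93.8°: R = R0 + s = 38 + 12.0418 = 50.0418
θ=313.6°: R = R0 + s = 38 + 4.8838 = 42.8838

θ=93.8°: 50.0418
θ=313.6°: 42.8838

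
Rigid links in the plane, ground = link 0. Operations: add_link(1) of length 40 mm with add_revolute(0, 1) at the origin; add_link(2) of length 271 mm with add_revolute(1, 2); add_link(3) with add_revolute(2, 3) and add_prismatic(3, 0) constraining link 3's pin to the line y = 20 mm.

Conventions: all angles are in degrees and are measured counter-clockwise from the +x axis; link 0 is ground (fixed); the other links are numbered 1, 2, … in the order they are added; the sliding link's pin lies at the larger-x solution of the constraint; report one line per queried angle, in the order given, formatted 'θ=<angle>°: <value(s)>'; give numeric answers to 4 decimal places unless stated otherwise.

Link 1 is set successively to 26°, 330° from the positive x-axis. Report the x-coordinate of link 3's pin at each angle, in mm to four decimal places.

geometry: r = 40 mm, L = 271 mm, e = 20 mm
θ=26°: crank pin P = (r cos θ, r sin θ) = (35.951762, 17.534846)
θ=26°: h = r sin θ − e = 17.534846 − 20 = -2.465154
θ=26°: x = r cos θ + √(L² − h²) = 35.951762 + 270.988788 = 306.940549
θ=330°: crank pin P = (r cos θ, r sin θ) = (34.641016, -20.000000)
θ=330°: h = r sin θ − e = -20.000000 − 20 = -40.000000
θ=330°: x = r cos θ + √(L² − h²) = 34.641016 + 268.031715 = 302.672731

θ=26°: 306.9405
θ=330°: 302.6727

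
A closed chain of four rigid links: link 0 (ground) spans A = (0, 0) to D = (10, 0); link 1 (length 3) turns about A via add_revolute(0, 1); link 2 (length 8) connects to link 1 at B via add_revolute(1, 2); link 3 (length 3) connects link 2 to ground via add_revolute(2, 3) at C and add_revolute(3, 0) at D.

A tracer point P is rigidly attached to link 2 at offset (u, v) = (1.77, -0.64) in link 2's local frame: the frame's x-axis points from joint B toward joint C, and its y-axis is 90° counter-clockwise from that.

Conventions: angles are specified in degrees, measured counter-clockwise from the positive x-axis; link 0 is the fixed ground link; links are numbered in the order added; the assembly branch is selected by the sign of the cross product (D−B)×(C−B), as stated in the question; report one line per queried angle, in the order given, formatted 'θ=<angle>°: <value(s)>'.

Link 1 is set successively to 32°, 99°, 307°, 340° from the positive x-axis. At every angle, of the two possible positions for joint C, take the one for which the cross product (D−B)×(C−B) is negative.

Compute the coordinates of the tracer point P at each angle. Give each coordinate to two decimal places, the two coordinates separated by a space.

A=(0,0), D=(10.00,0)
θ=32°: B = A + 3.00·(cos32°, sin32°) = (2.5441, 1.5898)
θ=32°: |BD| = 7.6235
θ=32°: circle(B,8.00) ∩ circle(D,3.00): a=7.4190, h=2.9930
θ=32°:   candidates: C₊=(10.4242,2.9699) cross=22.817; C₋=(9.1759,-2.8846) cross=-22.817
θ=32°:   branch - wants cross < 0 → take C=(9.1759,-2.8846) (cross=-22.817)
θ=32°: ex = (C−B)/|BC| = (0.8290,-0.5593); ey = (0.5593,0.8290)
θ=32°: P = B + 1.77·ex + -0.64·ey = (3.6535,0.0693)
θ=99°: B = A + 3.00·(cos99°, sin99°) = (-0.4693, 2.9631)
θ=99°: |BD| = 10.8805
θ=99°: circle(B,8.00) ∩ circle(D,3.00): a=7.9677, h=0.7180
θ=99°:   candidates: C₊=(7.3928,1.4841) cross=7.812; C₋=(7.0017,0.1024) cross=-7.812
θ=99°:   branch - wants cross < 0 → take C=(7.0017,0.1024) (cross=-7.812)
θ=99°: ex = (C−B)/|BC| = (0.9339,-0.3576); ey = (0.3576,0.9339)
θ=99°: P = B + 1.77·ex + -0.64·ey = (0.9548,1.7325)
θ=307°: B = A + 3.00·(cos307°, sin307°) = (1.8054, -2.3959)
θ=307°: |BD| = 8.5376
θ=307°: circle(B,8.00) ∩ circle(D,3.00): a=7.4898, h=2.8111
θ=307°:   candidates: C₊=(8.2055,2.4041) cross=24.000; C₋=(9.7832,-2.9922) cross=-24.000
θ=307°:   branch - wants cross < 0 → take C=(9.7832,-2.9922) (cross=-24.000)
θ=307°: ex = (C−B)/|BC| = (0.9972,-0.0745); ey = (0.0745,0.9972)
θ=307°: P = B + 1.77·ex + -0.64·ey = (3.5228,-3.1660)
θ=340°: B = A + 3.00·(cos340°, sin340°) = (2.8191, -1.0261)
θ=340°: |BD| = 7.2539
θ=340°: circle(B,8.00) ∩ circle(D,3.00): a=7.4180, h=2.9955
θ=340°:   candidates: C₊=(9.7388,2.9886) cross=21.729; C₋=(10.5862,-2.9422) cross=-21.729
θ=340°:   branch - wants cross < 0 → take C=(10.5862,-2.9422) (cross=-21.729)
θ=340°: ex = (C−B)/|BC| = (0.9709,-0.2395); ey = (0.2395,0.9709)
θ=340°: P = B + 1.77·ex + -0.64·ey = (4.3843,-2.0714)

θ=32°: 3.65 0.07
θ=99°: 0.95 1.73
θ=307°: 3.52 -3.17
θ=340°: 4.38 -2.07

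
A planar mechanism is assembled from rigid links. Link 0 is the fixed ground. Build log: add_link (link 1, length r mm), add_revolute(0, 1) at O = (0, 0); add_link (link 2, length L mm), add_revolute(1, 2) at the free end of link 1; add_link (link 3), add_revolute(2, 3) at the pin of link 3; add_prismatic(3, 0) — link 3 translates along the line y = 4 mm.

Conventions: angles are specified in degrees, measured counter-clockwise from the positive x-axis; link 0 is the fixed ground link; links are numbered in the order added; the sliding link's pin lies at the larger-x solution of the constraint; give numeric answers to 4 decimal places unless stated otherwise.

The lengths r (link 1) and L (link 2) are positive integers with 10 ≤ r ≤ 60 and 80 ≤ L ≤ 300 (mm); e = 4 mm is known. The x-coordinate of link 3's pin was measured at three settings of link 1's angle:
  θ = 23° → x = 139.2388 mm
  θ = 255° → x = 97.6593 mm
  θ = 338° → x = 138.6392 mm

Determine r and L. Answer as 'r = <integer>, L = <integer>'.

constraint per measurement: (x − r cos θ)² + (r sin θ − e)² = L²
subtracting the θ₁ and θ₂ equations cancels the r² and L² terms:
r = (x₁² − x₂²) / (2[(x₁cos θ₁ + e sin θ₁) − (x₂cos θ₂ + e sin θ₂)]) = 31.0000 → r = 31
L² = (x₁ − r cos θ₁)² + (r sin θ₁ − e)² = 12321.0027 → L = 111.0000 → L = 111
check at θ₃=338°: x = 138.6392 (printed 138.6392) ✓

r = 31, L = 111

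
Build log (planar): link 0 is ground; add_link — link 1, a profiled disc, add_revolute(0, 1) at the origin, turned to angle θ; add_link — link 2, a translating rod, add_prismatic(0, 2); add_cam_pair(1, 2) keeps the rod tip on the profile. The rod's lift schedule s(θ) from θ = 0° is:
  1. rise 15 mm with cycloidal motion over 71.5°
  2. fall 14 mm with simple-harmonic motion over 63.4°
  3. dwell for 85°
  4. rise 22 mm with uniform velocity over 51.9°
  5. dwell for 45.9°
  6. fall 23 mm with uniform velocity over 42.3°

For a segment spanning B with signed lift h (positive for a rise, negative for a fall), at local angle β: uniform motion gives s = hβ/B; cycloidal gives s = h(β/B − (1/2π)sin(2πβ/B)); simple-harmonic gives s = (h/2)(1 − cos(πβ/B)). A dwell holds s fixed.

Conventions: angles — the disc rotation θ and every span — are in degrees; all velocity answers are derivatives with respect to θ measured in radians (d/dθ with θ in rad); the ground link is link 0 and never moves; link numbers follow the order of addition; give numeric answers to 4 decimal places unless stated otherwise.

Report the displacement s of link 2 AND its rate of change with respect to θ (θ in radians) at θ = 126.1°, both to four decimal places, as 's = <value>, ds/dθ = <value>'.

seg 1 [0°–71.5°] cycloidal, h=15: full span → s += 15 → s = 15.0000
seg 2 [71.5°–134.9°] simple-harmonic, h=-14: θ=126.1° here. β=54.6, B=63.4. -14/2·(1 − cos(π·0.8612)) = -13.3450 → s = 1.6550
velocity in seg [71.5°–134.9°] (simple-harmonic), θ in radians: β = 54.6° = 0.9529 rad, B = 63.4° = 1.1065 rad; ds/dθ = (πh/(2B)) sin(πβ/B) = (π·(-14)/(2·1.1065)) sin(π·0.8612) = -8.394079 mm/rad

s = 1.6550, ds/dθ = -8.3941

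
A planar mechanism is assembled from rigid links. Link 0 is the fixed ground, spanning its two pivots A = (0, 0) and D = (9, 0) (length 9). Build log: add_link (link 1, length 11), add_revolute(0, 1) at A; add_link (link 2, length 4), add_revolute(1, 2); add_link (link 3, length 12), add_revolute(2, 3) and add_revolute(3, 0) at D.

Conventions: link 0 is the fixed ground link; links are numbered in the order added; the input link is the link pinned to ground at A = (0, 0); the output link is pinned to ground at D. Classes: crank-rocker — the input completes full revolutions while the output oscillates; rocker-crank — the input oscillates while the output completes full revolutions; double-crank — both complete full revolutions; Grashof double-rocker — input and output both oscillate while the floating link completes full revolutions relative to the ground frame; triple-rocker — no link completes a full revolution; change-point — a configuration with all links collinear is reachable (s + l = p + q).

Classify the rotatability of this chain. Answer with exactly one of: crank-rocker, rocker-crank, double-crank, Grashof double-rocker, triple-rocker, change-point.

lengths: ground=9, input=11, coupler=4, output=12
sorted: s=4 (shortest), l=12 (longest), p+q=20
s + l = 16 vs p + q = 20
s + l < p + q (Grashof) with shortest = coupler link → Grashof double-rocker

Grashof double-rocker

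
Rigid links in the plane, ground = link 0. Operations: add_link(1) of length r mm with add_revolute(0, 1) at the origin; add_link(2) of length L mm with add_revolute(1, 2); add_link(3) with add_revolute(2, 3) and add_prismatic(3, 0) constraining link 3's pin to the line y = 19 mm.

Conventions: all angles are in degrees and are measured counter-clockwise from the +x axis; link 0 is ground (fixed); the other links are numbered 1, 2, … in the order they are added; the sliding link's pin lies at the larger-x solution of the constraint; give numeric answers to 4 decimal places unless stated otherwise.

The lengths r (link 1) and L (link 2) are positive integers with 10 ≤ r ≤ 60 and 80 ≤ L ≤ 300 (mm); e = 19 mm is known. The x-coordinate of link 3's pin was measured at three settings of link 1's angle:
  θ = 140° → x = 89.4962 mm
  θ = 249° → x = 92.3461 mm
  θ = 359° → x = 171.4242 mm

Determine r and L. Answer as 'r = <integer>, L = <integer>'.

constraint per measurement: (x − r cos θ)² + (r sin θ − e)² = L²
subtracting the θ₁ and θ₂ equations cancels the r² and L² terms:
r = (x₁² − x₂²) / (2[(x₁cos θ₁ + e sin θ₁) − (x₂cos θ₂ + e sin θ₂)]) = 46.9993 → r = 47
L² = (x₁ − r cos θ₁)² + (r sin θ₁ − e)² = 15876.0094 → L = 126.0000 → L = 126
check at θ₃=359°: x = 171.4242 (printed 171.4242) ✓

r = 47, L = 126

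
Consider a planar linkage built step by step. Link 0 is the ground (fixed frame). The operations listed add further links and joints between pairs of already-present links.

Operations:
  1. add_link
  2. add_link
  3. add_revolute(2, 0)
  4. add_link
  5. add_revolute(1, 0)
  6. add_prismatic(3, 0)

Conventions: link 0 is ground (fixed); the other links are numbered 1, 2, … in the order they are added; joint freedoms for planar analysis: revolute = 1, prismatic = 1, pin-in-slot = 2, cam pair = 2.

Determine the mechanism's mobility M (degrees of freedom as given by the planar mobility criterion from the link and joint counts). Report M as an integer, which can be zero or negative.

(L,J1,J2)=(1,0,0); link0 fixed
link1: (2,0,0)
link2: (3,0,0)
R 2-0 [J1]: (3,1,0)
link3: (4,1,0)
R 1-0 [J1]: (4,2,0)
P 3-0 [J1]: (4,3,0)
Grübler: 3·3 − 2·3 − 0 = 3

M = 3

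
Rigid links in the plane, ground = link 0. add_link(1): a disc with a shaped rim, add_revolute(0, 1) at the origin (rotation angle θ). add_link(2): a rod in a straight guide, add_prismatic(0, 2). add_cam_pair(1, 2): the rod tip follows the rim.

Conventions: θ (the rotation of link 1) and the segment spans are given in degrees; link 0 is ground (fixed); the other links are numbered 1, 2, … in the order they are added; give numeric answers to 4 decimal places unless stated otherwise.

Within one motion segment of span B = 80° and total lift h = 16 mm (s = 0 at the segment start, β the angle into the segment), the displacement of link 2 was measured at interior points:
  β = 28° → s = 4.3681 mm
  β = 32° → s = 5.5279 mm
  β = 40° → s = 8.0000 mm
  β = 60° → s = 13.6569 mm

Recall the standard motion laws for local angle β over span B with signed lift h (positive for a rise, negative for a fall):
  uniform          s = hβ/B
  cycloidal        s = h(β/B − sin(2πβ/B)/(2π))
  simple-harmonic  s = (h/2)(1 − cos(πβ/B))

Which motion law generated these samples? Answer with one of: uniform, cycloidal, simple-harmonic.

candidates at β/B = r: uniform s = h·r (linear in β); cycloidal s = h·(r − sin(2πr)/(2π)); simple-harmonic s = (h/2)(1 − cos(πr))
β=28°: printed 4.3681 | uniform 5.6000, cycloidal 3.5399, simple-harmonic 4.3681
β=32°: printed 5.5279 | uniform 6.4000, cycloidal 4.9032, simple-harmonic 5.5279
β=40°: printed 8.0000 | uniform 8.0000, cycloidal 8.0000, simple-harmonic 8.0000
β=60°: printed 13.6569 | uniform 12.0000, cycloidal 14.5465, simple-harmonic 13.6569
only one law matches every sample → simple-harmonic

simple-harmonic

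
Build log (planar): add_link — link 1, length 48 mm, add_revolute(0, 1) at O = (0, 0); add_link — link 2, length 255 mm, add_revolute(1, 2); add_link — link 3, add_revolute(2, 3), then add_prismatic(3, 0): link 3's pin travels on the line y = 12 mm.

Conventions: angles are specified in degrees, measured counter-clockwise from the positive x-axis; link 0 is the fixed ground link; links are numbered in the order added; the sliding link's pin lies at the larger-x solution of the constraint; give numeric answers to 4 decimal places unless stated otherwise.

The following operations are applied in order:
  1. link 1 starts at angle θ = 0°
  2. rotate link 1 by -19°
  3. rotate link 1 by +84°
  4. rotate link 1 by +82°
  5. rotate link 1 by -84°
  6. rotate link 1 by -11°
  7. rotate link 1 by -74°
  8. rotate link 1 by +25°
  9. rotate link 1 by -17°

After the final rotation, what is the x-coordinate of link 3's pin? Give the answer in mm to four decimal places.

geometry: r = 48 mm, L = 255 mm, e = 12 mm; θ starts at 0°
rotate link 1 by -19°: θ ← 0° -19° = -19°
rotate link 1 by +84°: θ ← -19° +84° = 65°
rotate link 1 by +82°: θ ← 65° +82° = 147°
rotate link 1 by -84°: θ ← 147° -84° = 63°
rotate link 1 by -11°: θ ← 63° -11° = 52°
rotate link 1 by -74°: θ ← 52° -74° = -22°
rotate link 1 by +25°: θ ← -22° +25° = 3°
rotate link 1 by -17°: θ ← 3° -17° = -14°
crank pin P = (r cos θ, r sin θ) = (46.574195, -11.612251)
h = r sin θ − e = -11.612251 − 12 = -23.612251
x = r cos θ + √(L² − h²) = 46.574195 + 253.904434 = 300.478629

300.4786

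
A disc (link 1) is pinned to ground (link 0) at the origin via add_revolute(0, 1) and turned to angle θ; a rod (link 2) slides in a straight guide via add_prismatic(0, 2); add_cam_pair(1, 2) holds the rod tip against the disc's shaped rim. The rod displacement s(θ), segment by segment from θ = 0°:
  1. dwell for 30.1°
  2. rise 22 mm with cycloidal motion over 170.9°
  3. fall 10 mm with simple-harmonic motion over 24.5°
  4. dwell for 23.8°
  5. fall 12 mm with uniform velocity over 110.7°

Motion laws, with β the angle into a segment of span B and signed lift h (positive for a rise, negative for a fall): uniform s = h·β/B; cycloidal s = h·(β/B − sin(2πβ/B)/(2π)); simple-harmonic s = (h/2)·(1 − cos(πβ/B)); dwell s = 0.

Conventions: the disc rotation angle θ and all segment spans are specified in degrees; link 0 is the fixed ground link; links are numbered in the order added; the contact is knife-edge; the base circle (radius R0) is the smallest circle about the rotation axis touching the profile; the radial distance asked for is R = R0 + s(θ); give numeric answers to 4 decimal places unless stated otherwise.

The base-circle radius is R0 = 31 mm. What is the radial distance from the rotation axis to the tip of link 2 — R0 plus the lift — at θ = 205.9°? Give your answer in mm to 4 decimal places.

segment 1 (0° to 30.1°, dwell): s unchanged at 0.0000
segment 2 (30.1° to 201°, cycloidal, h = 22) is passed completely: s = 0.0000 + (22) = 22.0000
θ = 205.9° falls in segment 3 (201° to 225.5°, simple-harmonic, h = -10): β = 205.9 − 201 = 4.9°, B = 24.5°; Δs = -10/2·(1 − cos(π·0.2000)) = -0.9549; s = 22.0000 − 0.9549 = 21.0451
R = R0 + s = 31 + 21.0451 = 52.0451

52.0451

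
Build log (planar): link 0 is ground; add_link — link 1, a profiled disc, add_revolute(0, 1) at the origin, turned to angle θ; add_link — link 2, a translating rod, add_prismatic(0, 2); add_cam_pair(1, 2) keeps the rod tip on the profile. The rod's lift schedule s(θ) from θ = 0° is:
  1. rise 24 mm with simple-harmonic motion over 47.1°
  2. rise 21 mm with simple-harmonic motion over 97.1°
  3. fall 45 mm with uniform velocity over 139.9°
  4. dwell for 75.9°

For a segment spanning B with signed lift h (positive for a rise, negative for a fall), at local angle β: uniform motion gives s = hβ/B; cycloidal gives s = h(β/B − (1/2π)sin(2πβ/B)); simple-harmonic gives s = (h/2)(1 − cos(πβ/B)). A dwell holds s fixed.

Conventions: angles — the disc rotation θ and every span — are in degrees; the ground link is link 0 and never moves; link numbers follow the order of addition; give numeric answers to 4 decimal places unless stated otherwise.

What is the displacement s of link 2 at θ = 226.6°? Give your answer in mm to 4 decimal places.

seg 1 [0°–47.1°] simple-harmonic, h=24: full span → s += 24 → s = 24.0000
seg 2 [47.1°–144.2°] simple-harmonic, h=21: full span → s += 21 → s = 45.0000
seg 3 [144.2°–284.1°] uniform, h=-45: θ=226.6° here. β=82.4, B=139.9. -45·82.4/139.9 = -26.5046 → s = 18.4954

18.4954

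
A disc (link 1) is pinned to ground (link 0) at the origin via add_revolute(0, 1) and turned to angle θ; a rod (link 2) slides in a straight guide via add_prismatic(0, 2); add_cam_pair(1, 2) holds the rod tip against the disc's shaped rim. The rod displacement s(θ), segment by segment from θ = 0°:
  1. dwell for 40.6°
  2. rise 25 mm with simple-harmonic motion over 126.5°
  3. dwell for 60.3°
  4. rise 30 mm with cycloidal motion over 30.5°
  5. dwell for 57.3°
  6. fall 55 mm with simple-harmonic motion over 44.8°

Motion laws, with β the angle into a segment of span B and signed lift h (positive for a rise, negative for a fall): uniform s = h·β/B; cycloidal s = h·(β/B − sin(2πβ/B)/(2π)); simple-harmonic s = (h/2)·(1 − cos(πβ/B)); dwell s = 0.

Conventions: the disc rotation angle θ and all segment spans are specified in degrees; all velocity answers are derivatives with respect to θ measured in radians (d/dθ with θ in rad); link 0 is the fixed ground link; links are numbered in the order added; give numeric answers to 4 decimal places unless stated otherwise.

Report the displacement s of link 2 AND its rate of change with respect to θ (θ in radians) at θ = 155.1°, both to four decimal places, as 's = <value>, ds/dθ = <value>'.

segment 1 (0° to 40.6°, dwell): s unchanged at 0.0000
θ = 155.1° falls in segment 2 (40.6° to 167.1°, simple-harmonic, h = 25): β = 155.1 − 40.6 = 114.5°, B = 126.5°; Δs = 25/2·(1 − cos(π·0.9051)) = 24.4490; s = 0.0000 + 24.4490 = 24.4490
velocity in seg [40.6°–167.1°] (simple-harmonic), θ in radians: β = 114.5° = 1.9984 rad, B = 126.5° = 2.2078 rad; ds/dθ = (πh/(2B)) sin(πβ/B) = (π·25/(2·2.2078)) sin(π·0.9051) = 5.222577 mm/rad

s = 24.4490, ds/dθ = 5.2226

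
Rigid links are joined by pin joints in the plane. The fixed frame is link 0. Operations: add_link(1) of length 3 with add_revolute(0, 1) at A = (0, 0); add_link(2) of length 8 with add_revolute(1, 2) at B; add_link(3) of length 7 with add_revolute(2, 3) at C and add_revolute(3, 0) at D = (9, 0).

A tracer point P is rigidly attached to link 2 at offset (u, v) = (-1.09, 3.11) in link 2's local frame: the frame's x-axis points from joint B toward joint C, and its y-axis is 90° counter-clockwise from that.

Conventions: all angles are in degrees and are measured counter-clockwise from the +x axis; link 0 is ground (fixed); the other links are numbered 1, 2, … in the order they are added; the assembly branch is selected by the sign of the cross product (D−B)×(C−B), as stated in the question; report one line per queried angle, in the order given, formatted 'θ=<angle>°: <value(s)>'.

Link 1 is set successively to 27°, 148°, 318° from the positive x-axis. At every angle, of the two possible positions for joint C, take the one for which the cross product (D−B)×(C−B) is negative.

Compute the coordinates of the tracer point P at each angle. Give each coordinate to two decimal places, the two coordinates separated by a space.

A=(0,0), D=(9.00,0)
θ=27°: B = A + 3.00·(cos27°, sin27°) = (2.6730, 1.3620)
θ=27°: |BD| = 6.4719
θ=27°: circle(B,8.00) ∩ circle(D,7.00): a=4.3948, h=6.6847
θ=27°:   candidates: C₊=(8.3762,6.9721) cross=43.263; C₋=(5.5627,-6.0979) cross=-43.263
θ=27°:   branch - wants cross < 0 → take C=(5.5627,-6.0979) (cross=-43.263)
θ=27°: ex = (C−B)/|BC| = (0.3612,-0.9325); ey = (0.9325,0.3612)
θ=27°: P = B + -1.09·ex + 3.11·ey = (5.1793,3.5017)
θ=148°: B = A + 3.00·(cos148°, sin148°) = (-2.5441, 1.5898)
θ=148°: |BD| = 11.6531
θ=148°: circle(B,8.00) ∩ circle(D,7.00): a=6.4702, h=4.7050
θ=148°:   candidates: C₊=(4.5074,5.3681) cross=54.828; C₋=(3.2236,-3.9539) cross=-54.828
θ=148°:   branch - wants cross < 0 → take C=(3.2236,-3.9539) (cross=-54.828)
θ=148°: ex = (C−B)/|BC| = (0.7210,-0.6930); ey = (0.6930,0.7210)
θ=148°: P = B + -1.09·ex + 3.11·ey = (-1.1749,4.5873)
θ=318°: B = A + 3.00·(cos318°, sin318°) = (2.2294, -2.0074)
θ=318°: |BD| = 7.0619
θ=318°: circle(B,8.00) ∩ circle(D,7.00): a=4.5930, h=6.5502
θ=318°:   candidates: C₊=(4.7710,5.5781) cross=46.256; C₋=(8.4949,-6.9818) cross=-46.256
θ=318°:   branch - wants cross < 0 → take C=(8.4949,-6.9818) (cross=-46.256)
θ=318°: ex = (C−B)/|BC| = (0.7832,-0.6218); ey = (0.6218,0.7832)
θ=318°: P = B + -1.09·ex + 3.11·ey = (3.3096,1.1061)

θ=27°: 5.18 3.50
θ=148°: -1.17 4.59
θ=318°: 3.31 1.11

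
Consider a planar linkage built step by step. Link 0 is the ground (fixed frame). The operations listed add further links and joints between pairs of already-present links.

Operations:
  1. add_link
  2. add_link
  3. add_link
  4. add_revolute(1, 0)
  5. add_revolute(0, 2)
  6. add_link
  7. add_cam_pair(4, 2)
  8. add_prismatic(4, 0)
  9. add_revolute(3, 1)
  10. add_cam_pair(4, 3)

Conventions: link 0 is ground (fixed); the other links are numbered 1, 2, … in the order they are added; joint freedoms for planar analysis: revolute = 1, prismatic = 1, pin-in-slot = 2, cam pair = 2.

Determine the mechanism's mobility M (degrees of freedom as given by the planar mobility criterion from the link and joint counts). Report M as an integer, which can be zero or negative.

link 0 = ground. State L|J1|J2 = 1|0|0
+link1  2|0|0
+link2  3|0|0
+link3  4|0|0
R(1,0) f=1→J1  4|1|0
R(0,2) f=1→J1  4|2|0
+link4  5|2|0
C(4,2) f=2→J2  5|2|1
P(4,0) f=1→J1  5|3|1
R(3,1) f=1→J1  5|4|1
C(4,3) f=2→J2  5|4|2
M = 3(5−1)−2·4−2 = 12−8−2 = 2

M = 2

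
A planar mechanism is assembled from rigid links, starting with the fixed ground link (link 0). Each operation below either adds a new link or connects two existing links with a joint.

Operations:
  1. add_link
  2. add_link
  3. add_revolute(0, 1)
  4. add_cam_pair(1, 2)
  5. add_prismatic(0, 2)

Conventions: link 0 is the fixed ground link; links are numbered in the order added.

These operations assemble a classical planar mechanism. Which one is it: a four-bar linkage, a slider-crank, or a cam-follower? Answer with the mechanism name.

links: 3 (incl. ground); joints: 1 revolute, 1 prismatic, 1 higher (cam) pair, forming one closed loop
3 links, revolute + prismatic + higher pair in one loop → cam-follower

cam-follower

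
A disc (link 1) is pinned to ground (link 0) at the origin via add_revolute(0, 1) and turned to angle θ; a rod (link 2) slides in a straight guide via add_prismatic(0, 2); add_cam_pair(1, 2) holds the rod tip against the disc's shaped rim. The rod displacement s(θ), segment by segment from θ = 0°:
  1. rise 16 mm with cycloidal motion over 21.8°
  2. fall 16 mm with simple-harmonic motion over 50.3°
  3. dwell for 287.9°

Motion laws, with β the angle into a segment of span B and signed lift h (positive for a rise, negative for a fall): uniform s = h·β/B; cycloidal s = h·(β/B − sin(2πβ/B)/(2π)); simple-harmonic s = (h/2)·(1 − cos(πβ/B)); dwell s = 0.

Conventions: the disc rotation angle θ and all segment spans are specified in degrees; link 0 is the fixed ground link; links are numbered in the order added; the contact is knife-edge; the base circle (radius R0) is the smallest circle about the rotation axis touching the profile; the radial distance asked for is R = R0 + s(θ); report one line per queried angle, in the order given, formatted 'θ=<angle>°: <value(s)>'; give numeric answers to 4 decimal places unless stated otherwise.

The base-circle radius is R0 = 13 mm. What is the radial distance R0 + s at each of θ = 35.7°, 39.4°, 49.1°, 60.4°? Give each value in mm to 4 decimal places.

segment 1 (0° to 21.8°, cycloidal, h = 16) is passed completely: s = 0.0000 + (16) = 16.0000
θ = 35.7° falls in segment 2 (21.8° to 72.1°, simple-harmonic, h = -16): β = 35.7 − 21.8 = 13.9°, B = 50.3°; Δs = -16/2·(1 − cos(π·0.2763)) = -2.8301; s = 16.0000 − 2.8301 = 13.1699
θ = 39.4° falls in segment 2 (21.8° to 72.1°, simple-harmonic, h = -16): β = 39.4 − 21.8 = 17.6°, B = 50.3°; Δs = -16/2·(1 − cos(π·0.3499)) = -4.3659; s = 16.0000 − 4.3659 = 11.6341
θ = 49.1° falls in segment 2 (21.8° to 72.1°, simple-harmonic, h = -16): β = 49.1 − 21.8 = 27.3°, B = 50.3°; Δs = -16/2·(1 − cos(π·0.5427)) = -9.0710; s = 16.0000 − 9.0710 = 6.9290
θ = 60.4° falls in segment 2 (21.8° to 72.1°, simple-harmonic, h = -16): β = 60.4 − 21.8 = 38.6°, B = 50.3°; Δs = -16/2·(1 − cos(π·0.7674)) = -13.9574; s = 16.0000 − 13.9574 = 2.0426
θ=35.7°: R = R0 + s = 13 + 13.1699 = 26.1699
θ=39.4°: R = R0 + s = 13 + 11.6341 = 24.6341
θ=49.1°: R = R0 + s = 13 + 6.9290 = 19.9290
θ=60.4°: R = R0 + s = 13 + 2.0426 = 15.0426

θ=35.7°: 26.1699
θ=39.4°: 24.6341
θ=49.1°: 19.9290
θ=60.4°: 15.0426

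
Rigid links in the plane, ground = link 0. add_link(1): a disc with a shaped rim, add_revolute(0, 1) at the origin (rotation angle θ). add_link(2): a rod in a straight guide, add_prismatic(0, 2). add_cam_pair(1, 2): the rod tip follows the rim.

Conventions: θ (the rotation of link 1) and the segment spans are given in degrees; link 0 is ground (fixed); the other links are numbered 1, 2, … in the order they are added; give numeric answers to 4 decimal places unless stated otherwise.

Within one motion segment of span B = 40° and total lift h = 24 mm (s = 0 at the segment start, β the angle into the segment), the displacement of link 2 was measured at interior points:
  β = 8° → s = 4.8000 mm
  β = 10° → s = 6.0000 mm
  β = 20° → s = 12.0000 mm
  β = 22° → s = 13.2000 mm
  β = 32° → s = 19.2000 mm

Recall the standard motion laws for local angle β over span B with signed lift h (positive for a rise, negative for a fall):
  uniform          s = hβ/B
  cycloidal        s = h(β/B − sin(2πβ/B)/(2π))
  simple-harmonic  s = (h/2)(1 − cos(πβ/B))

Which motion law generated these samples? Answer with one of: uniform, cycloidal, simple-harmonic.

candidates at β/B = r: uniform s = h·r (linear in β); cycloidal s = h·(r − sin(2πr)/(2π)); simple-harmonic s = (h/2)(1 − cos(πr))
β=8°: printed 4.8000 | uniform 4.8000, cycloidal 1.1672, simple-harmonic 2.2918
β=10°: printed 6.0000 | uniform 6.0000, cycloidal 2.1803, simple-harmonic 3.5147
β=20°: printed 12.0000 | uniform 12.0000, cycloidal 12.0000, simple-harmonic 12.0000
β=22°: printed 13.2000 | uniform 13.2000, cycloidal 14.3804, simple-harmonic 13.8772
β=32°: printed 19.2000 | uniform 19.2000, cycloidal 22.8328, simple-harmonic 21.7082
only one law matches every sample → uniform

uniform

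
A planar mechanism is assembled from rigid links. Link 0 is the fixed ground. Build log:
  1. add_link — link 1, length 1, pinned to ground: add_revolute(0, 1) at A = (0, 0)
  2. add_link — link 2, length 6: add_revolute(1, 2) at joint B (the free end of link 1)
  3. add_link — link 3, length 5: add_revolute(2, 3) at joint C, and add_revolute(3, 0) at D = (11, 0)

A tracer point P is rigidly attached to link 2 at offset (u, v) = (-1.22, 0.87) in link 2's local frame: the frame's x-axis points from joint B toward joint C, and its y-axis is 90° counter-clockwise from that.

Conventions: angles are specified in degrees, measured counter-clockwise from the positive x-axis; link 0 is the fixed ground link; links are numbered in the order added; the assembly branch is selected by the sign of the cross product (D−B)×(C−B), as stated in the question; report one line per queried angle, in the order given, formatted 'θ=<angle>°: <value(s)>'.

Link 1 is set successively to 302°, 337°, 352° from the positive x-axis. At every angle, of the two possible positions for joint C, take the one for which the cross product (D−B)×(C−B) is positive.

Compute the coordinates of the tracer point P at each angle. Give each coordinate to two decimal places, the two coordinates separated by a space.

A=(0,0), D=(11.00,0)
θ=302°: B = A + 1.00·(cos302°, sin302°) = (0.5299, -0.8480)
θ=302°: |BD| = 10.5044
θ=302°: circle(B,6.00) ∩ circle(D,5.00): a=5.7758, h=1.6249
θ=302°:   candidates: C₊=(6.1557,1.2379) cross=17.069; C₋=(6.4180,-2.0014) cross=-17.069
θ=302°:   branch + wants cross > 0 → take C=(6.1557,1.2379) (cross=17.069)
θ=302°: ex = (C−B)/|BC| = (0.9376,0.3477); ey = (-0.3477,0.9376)
θ=302°: P = B + -1.22·ex + 0.87·ey = (-0.9164,-0.4565)
θ=337°: B = A + 1.00·(cos337°, sin337°) = (0.9205, -0.3907)
θ=337°: |BD| = 10.0871
θ=337°: circle(B,6.00) ∩ circle(D,5.00): a=5.5888, h=2.1830
θ=337°:   candidates: C₊=(6.4205,2.0071) cross=22.020; C₋=(6.5897,-2.3556) cross=-22.020
θ=337°:   branch + wants cross > 0 → take C=(6.4205,2.0071) (cross=22.020)
θ=337°: ex = (C−B)/|BC| = (0.9167,0.3996); ey = (-0.3996,0.9167)
θ=337°: P = B + -1.22·ex + 0.87·ey = (-0.5455,-0.0808)
θ=352°: B = A + 1.00·(cos352°, sin352°) = (0.9903, -0.1392)
θ=352°: |BD| = 10.0107
θ=352°: circle(B,6.00) ∩ circle(D,5.00): a=5.5548, h=2.2682
θ=352°:   candidates: C₊=(6.5130,2.2060) cross=22.706; C₋=(6.5760,-2.3299) cross=-22.706
θ=352°:   branch + wants cross > 0 → take C=(6.5130,2.2060) (cross=22.706)
θ=352°: ex = (C−B)/|BC| = (0.9204,0.3909); ey = (-0.3909,0.9204)
θ=352°: P = B + -1.22·ex + 0.87·ey = (-0.4727,0.1848)

θ=302°: -0.92 -0.46
θ=337°: -0.55 -0.08
θ=352°: -0.47 0.18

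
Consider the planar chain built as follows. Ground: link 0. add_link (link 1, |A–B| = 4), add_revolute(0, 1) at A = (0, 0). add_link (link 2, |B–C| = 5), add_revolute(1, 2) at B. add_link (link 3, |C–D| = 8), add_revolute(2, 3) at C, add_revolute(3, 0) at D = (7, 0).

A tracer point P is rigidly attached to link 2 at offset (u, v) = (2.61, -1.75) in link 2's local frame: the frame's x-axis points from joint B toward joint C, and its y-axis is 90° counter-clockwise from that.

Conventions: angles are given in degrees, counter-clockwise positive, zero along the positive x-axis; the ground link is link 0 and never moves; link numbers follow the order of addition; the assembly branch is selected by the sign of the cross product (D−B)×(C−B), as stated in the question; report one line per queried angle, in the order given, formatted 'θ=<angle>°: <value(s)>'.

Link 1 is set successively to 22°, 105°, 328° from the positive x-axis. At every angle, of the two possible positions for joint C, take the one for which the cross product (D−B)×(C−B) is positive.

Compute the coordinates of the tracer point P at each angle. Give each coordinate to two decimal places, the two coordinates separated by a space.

A=(0,0), D=(7.00,0)
θ=22°: B = A + 4.00·(cos22°, sin22°) = (3.7087, 1.4984)
θ=22°: |BD| = 3.6163
θ=22°: circle(B,5.00) ∩ circle(D,8.00): a=-3.5841, h=3.4863
θ=22°:   candidates: C₊=(1.8914,6.1564) cross=12.608; C₋=(-0.9978,-0.1895) cross=-12.608
θ=22°:   branch + wants cross > 0 → take C=(1.8914,6.1564) (cross=12.608)
θ=22°: ex = (C−B)/|BC| = (-0.3635,0.9316); ey = (-0.9316,-0.3635)
θ=22°: P = B + 2.61·ex + -1.75·ey = (4.3904,4.5660)
θ=105°: B = A + 4.00·(cos105°, sin105°) = (-1.0353, 3.8637)
θ=105°: |BD| = 8.9159
θ=105°: circle(B,5.00) ∩ circle(D,8.00): a=2.2709, h=4.4546
θ=105°:   candidates: C₊=(2.9417,6.8942) cross=39.717; C₋=(-0.9191,-1.1349) cross=-39.717
θ=105°:   branch + wants cross > 0 → take C=(2.9417,6.8942) (cross=39.717)
θ=105°: ex = (C−B)/|BC| = (0.7954,0.6061); ey = (-0.6061,0.7954)
θ=105°: P = B + 2.61·ex + -1.75·ey = (2.1014,4.0537)
θ=328°: B = A + 4.00·(cos328°, sin328°) = (3.3922, -2.1197)
θ=328°: |BD| = 4.1844
θ=328°: circle(B,5.00) ∩ circle(D,8.00): a=-2.5679, h=4.2902
θ=328°:   candidates: C₊=(-0.9952,0.2785) cross=17.952; C₋=(3.3514,-7.1195) cross=-17.952
θ=328°:   branch + wants cross > 0 → take C=(-0.9952,0.2785) (cross=17.952)
θ=328°: ex = (C−B)/|BC| = (-0.8775,0.4796); ey = (-0.4796,-0.8775)
θ=328°: P = B + 2.61·ex + -1.75·ey = (1.9414,0.6677)

θ=22°: 4.39 4.57
θ=105°: 2.10 4.05
θ=328°: 1.94 0.67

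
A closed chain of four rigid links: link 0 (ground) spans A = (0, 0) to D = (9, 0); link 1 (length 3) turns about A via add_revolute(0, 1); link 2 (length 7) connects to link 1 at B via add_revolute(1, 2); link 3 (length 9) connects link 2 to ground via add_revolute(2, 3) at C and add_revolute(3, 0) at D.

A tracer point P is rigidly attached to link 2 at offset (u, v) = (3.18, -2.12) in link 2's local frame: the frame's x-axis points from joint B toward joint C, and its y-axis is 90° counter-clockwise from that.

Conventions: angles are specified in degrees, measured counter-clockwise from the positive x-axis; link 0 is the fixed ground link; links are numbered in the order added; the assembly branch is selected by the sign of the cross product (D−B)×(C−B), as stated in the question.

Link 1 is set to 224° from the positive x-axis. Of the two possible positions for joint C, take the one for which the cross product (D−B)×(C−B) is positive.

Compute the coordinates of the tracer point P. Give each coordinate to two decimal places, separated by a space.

A=(0,0), D=(9.00,0)
B = A + 3.00·(cos224°, sin224°) = (-2.1580, -2.0840)
|BD| = 11.3510
circle(B,7.00) ∩ circle(D,9.00): a=4.2659, h=5.5500
  candidates: C₊=(1.0164,4.1548) cross=62.997; C₋=(3.0543,-6.7564) cross=-62.997
  branch + wants cross > 0 → take C=(1.0164,4.1548) (cross=62.997)
ex = (C−B)/|BC| = (0.4535,0.8913); ey = (-0.8913,0.4535)
P = B + 3.18·ex + -2.12·ey = (1.1736,-0.2112)

1.17 -0.21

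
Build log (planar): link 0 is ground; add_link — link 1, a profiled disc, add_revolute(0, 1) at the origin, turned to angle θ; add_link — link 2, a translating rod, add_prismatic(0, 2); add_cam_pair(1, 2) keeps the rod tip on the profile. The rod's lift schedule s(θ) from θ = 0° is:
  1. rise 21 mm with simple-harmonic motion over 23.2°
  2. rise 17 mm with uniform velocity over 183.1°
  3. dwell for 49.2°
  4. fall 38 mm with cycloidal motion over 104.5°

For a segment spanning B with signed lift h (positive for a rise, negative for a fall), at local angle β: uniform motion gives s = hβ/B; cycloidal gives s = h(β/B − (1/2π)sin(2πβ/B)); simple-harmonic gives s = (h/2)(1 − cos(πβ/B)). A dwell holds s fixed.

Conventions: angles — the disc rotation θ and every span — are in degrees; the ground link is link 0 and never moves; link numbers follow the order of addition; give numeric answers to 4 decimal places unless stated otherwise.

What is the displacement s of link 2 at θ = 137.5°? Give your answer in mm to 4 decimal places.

seg 1 [0°–23.2°] simple-harmonic, h=21: full span → s += 21 → s = 21.0000
seg 2 [23.2°–206.3°] uniform, h=17: θ=137.5° here. β=114.3, B=183.1. 17·114.3/183.1 = 10.6122 → s = 31.6122

31.6122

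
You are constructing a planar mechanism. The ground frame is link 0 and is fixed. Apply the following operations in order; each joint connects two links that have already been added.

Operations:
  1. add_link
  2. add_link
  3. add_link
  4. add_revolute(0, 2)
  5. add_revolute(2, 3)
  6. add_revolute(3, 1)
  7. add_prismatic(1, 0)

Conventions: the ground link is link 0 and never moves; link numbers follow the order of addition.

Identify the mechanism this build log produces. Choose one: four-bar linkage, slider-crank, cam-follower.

links: 4 (incl. ground); joints: 3 revolute, 1 prismatic, 0 higher (cam) pair, forming one closed loop
4 links, 3 revolutes + 1 prismatic in one loop → slider-crank

slider-crank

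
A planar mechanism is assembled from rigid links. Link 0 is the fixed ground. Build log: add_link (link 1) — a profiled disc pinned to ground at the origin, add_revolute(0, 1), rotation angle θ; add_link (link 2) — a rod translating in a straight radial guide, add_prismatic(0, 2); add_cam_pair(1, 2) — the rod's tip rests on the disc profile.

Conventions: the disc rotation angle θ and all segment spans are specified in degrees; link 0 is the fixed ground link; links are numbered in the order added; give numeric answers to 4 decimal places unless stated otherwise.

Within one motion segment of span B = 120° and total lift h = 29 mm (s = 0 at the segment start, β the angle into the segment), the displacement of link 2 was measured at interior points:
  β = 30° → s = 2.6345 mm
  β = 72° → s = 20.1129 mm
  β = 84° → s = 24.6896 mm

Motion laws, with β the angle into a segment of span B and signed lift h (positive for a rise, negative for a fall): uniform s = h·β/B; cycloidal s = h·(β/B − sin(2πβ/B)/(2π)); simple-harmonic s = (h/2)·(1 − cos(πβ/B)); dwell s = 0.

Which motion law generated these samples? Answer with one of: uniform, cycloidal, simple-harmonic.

candidates at β/B = r: uniform s = h·r (linear in β); cycloidal s = h·(r − sin(2πr)/(2π)); simple-harmonic s = (h/2)(1 − cos(πr))
β=30°: printed 2.6345 | uniform 7.2500, cycloidal 2.6345, simple-harmonic 4.2470
β=72°: printed 20.1129 | uniform 17.4000, cycloidal 20.1129, simple-harmonic 18.9807
β=84°: printed 24.6896 | uniform 20.3000, cycloidal 24.6896, simple-harmonic 23.0229
only one law matches every sample → cycloidal

cycloidal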